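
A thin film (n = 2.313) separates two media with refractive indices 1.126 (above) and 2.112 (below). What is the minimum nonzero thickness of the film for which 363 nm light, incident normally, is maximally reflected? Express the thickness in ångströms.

392 Å

At the upper boundary (n = 1.126 to n = 2.313) the reflected ray undergoes a half-wave phase shift.
At the lower boundary (n = 2.313 to n = 2.112) the reflected ray undergoes no phase shift.
The two reflections differ by half a wavelength.
So the condition for constructive reflection is 2 n t = (m + ½) λ.
Minimum at m = 0: t = λ / (4 n) = 363 / (4 × 2.313) = 39.2 nm.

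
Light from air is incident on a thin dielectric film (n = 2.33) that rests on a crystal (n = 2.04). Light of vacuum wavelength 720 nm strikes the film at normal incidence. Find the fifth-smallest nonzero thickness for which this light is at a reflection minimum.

Ray reflecting at the top interface goes from n = 1.0 toward n = 2.33: a half-wave phase shift.
At the lower boundary (n = 2.33 to n = 2.04) the reflected ray undergoes no phase shift.
Exactly one π shift → a net half-wave offset.
So the condition for destructive reflection is 2 n t = m λ.
The fifth-smallest nonzero thickness corresponds to m = 5: t = m λ / (2 n) = 5.00 × 720 / (2 × 2.33) = 773 nm.

773 nm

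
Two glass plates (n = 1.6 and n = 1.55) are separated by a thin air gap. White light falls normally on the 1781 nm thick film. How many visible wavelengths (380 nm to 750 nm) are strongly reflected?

4

Top surface (1.6 → 1.0): reflection off a lower-index medium gives no phase shift.
Ray reflecting at the bottom interface goes from n = 1.0 toward n = 1.55: a half-wave phase shift.
Net: one phase inversion between the two reflected rays.
For maximum reflection here: 2 n t = (m + ½) λ.
λ = 2 n t / (m + ½) = 3562 / (m + ½) nm.
m=4: 792 nm (IR); m=5: 648 nm (visible); m=6: 548 nm (visible); m=7: 475 nm (visible); m=8: 419 nm (visible); m=9: 375 nm (UV).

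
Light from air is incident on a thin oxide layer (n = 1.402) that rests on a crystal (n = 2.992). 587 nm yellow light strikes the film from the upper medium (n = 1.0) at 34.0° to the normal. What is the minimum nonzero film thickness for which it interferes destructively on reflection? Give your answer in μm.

Ray reflecting at the top interface goes from n = 1.0 toward n = 1.402: a half-wave phase shift.
Bottom surface (1.402 → 2.992): reflection off a higher-index medium gives a half-wave phase shift.
Net: no relative phase inversion (both shifts match).
So the condition for destructive reflection is 2 n t cos θ_r = (m + ½) λ.
Snell's law: 1.0 sin 34.0° = 1.402 sin θ_r → sin θ_r = 0.399, cos θ_r = 0.917.
Minimum at m = 0: t = λ / (4 n cos θ_r) = 587 / (4 × 1.402 × 0.917) = 114 nm.

0.114 μm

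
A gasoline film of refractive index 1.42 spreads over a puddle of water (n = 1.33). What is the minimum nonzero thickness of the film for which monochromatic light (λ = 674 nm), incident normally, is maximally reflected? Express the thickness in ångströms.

1187 Å

At the upper boundary (n = 1.0 to n = 1.42) the reflected ray undergoes a half-wave phase shift.
Bottom surface (1.42 → 1.33): reflection off a lower-index medium gives no phase shift.
Net: one phase inversion between the two reflected rays.
So the condition for constructive reflection is 2 n t = (m + ½) λ.
Minimum at m = 0: t = λ / (4 n) = 674 / (4 × 1.42) = 119 nm.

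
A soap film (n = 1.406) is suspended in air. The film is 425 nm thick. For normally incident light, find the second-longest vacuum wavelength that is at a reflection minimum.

598 nm

Ray reflecting at the top interface goes from n = 1.0 toward n = 1.406: a half-wave phase shift.
At the lower boundary (n = 1.406 to n = 1.0) the reflected ray undergoes no phase shift.
Exactly one π shift → a net half-wave offset.
So the condition for destructive reflection is 2 n t = m λ.
λ = 2 n t / m. The second-longest wavelength is m = 2: λ = 2 × 1.406 × 425 / 2.00 = 598 nm.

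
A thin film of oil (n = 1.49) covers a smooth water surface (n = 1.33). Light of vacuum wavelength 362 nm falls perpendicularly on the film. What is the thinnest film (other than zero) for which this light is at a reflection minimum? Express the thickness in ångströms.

1215 Å

At the upper boundary (n = 1.0 to n = 1.49) the reflected ray undergoes a half-wave phase shift.
Bottom surface (1.49 → 1.33): reflection off a lower-index medium gives no phase shift.
Exactly one π shift → a net half-wave offset.
With one net inversion, destructive interference in reflection requires 2 n t = m λ.
Minimum nonzero at m = 1: t = λ / (2 n) = 362 / (2 × 1.49) = 121 nm.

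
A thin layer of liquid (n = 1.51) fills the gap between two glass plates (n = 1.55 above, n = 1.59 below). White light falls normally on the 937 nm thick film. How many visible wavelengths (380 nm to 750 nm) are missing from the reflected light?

4

At the upper boundary (n = 1.55 to n = 1.51) the reflected ray undergoes no phase shift.
Bottom surface (1.51 → 1.59): reflection off a higher-index medium gives a half-wave phase shift.
Net: one phase inversion between the two reflected rays.
With one net inversion, destructive interference in reflection requires 2 n t = m λ.
λ = 2 n t / m = 2830 / m nm.
m=3: 943 nm (IR); m=4: 707 nm (visible); m=5: 566 nm (visible); m=6: 472 nm (visible); m=7: 404 nm (visible); m=8: 354 nm (UV).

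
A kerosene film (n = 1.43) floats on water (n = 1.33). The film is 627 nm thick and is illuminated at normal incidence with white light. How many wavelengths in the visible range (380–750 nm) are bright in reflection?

At the upper boundary (n = 1.0 to n = 1.43) the reflected ray undergoes a half-wave phase shift.
At the lower boundary (n = 1.43 to n = 1.33) the reflected ray undergoes no phase shift.
The two reflections differ by half a wavelength.
So the condition for constructive reflection is 2 n t = (m + ½) λ.
λ = 2 n t / (m + ½) = 1793 / (m + ½) nm.
m=1: 1195 nm (IR); m=2: 717 nm (visible); m=3: 512 nm (visible); m=4: 398 nm (visible); m=5: 326 nm (UV).

3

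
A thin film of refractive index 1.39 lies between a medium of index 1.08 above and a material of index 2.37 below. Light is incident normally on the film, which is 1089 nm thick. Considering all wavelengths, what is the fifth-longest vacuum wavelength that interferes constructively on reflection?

Top surface (1.08 → 1.39): reflection off a higher-index medium gives a half-wave phase shift.
Ray reflecting at the bottom interface goes from n = 1.39 toward n = 2.37: a half-wave phase shift.
Net: no relative phase inversion (both shifts match).
So the condition for constructive reflection is 2 n t = m λ.
λ = 2 n t / m. The fifth-longest wavelength is m = 5: λ = 2 × 1.39 × 1089 / 5.00 = 605 nm.

605 nm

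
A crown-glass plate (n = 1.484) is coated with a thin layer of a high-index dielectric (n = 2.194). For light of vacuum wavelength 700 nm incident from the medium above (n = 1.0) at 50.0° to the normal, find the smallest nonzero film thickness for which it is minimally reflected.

170 nm

Ray reflecting at the top interface goes from n = 1.0 toward n = 2.194: a half-wave phase shift.
At the lower boundary (n = 2.194 to n = 1.484) the reflected ray undergoes no phase shift.
The two reflections differ by half a wavelength.
With one net inversion, destructive interference in reflection requires 2 n t cos θ_r = m λ.
Snell's law: 1.0 sin 50.0° = 2.194 sin θ_r → sin θ_r = 0.349, cos θ_r = 0.937.
Minimum nonzero at m = 1: t = λ / (2 n cos θ_r) = 700 / (2 × 2.194 × 0.937) = 170 nm.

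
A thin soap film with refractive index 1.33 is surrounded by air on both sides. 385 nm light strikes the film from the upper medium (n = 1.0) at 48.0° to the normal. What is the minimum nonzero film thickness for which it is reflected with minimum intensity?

Top surface (1.0 → 1.33): reflection off a higher-index medium gives a half-wave phase shift.
At the lower boundary (n = 1.33 to n = 1.0) the reflected ray undergoes no phase shift.
The two reflections differ by half a wavelength.
With one net inversion, destructive interference in reflection requires 2 n t cos θ_r = m λ.
Snell's law: 1.0 sin 48.0° = 1.33 sin θ_r → sin θ_r = 0.559, cos θ_r = 0.829.
Minimum nonzero at m = 1: t = λ / (2 n cos θ_r) = 385 / (2 × 1.33 × 0.829) = 175 nm.

175 nm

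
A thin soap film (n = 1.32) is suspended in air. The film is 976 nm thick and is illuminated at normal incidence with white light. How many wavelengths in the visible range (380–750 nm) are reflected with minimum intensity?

3

At the upper boundary (n = 1.0 to n = 1.32) the reflected ray undergoes a half-wave phase shift.
Bottom surface (1.32 → 1.0): reflection off a lower-index medium gives no phase shift.
Net: one phase inversion between the two reflected rays.
With one net inversion, destructive interference in reflection requires 2 n t = m λ.
λ = 2 n t / m = 2577 / m nm.
m=3: 859 nm (IR); m=4: 644 nm (visible); m=5: 515 nm (visible); m=6: 429 nm (visible); m=7: 368 nm (UV).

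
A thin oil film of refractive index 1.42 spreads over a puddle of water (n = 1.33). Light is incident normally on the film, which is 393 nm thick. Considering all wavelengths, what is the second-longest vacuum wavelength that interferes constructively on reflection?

Ray reflecting at the top interface goes from n = 1.0 toward n = 1.42: a half-wave phase shift.
At the lower boundary (n = 1.42 to n = 1.33) the reflected ray undergoes no phase shift.
Exactly one π shift → a net half-wave offset.
So the condition for constructive reflection is 2 n t = (m + ½) λ.
λ = 2 n t / (m + ½). The second-longest wavelength is m = 1: λ = 2 × 1.42 × 393 / 1.50 = 744 nm.

744 nm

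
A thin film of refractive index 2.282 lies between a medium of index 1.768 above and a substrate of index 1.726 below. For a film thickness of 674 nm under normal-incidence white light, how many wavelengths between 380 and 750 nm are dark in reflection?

Top surface (1.768 → 2.282): reflection off a higher-index medium gives a half-wave phase shift.
Bottom surface (2.282 → 1.726): reflection off a lower-index medium gives no phase shift.
Exactly one π shift → a net half-wave offset.
So the condition for destructive reflection is 2 n t = m λ.
λ = 2 n t / m = 3076 / m nm.
m=4: 769 nm (IR); m=5: 615 nm (visible); m=6: 513 nm (visible); m=7: 439 nm (visible); m=8: 385 nm (visible); m=9: 342 nm (UV).

4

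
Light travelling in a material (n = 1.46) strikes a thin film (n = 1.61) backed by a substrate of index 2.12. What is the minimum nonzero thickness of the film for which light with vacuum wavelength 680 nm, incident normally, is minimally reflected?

106 nm

Ray reflecting at the top interface goes from n = 1.46 toward n = 1.61: a half-wave phase shift.
Ray reflecting at the bottom interface goes from n = 1.61 toward n = 2.12: a half-wave phase shift.
Zero or two π shifts → no net half-wave offset.
For minimum reflection here: 2 n t = (m + ½) λ.
Minimum at m = 0: t = λ / (4 n) = 680 / (4 × 1.61) = 106 nm.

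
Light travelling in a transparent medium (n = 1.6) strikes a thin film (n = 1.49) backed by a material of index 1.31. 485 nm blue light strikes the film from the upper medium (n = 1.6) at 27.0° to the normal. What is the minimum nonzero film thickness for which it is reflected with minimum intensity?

93.2 nm

Ray reflecting at the top interface goes from n = 1.6 toward n = 1.49: no phase shift.
Bottom surface (1.49 → 1.31): reflection off a lower-index medium gives no phase shift.
The two reflections carry the same phase change, so no net offset.
With no net inversion, destructive interference in reflection requires 2 n t cos θ_r = (m + ½) λ.
Snell's law: 1.6 sin 27.0° = 1.49 sin θ_r → sin θ_r = 0.488, cos θ_r = 0.873.
Minimum at m = 0: t = λ / (4 n cos θ_r) = 485 / (4 × 1.49 × 0.873) = 93.2 nm.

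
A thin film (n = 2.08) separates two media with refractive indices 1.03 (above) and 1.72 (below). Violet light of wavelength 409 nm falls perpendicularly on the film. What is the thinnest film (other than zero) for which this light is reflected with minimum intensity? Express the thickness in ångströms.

Ray reflecting at the top interface goes from n = 1.03 toward n = 2.08: a half-wave phase shift.
Ray reflecting at the bottom interface goes from n = 2.08 toward n = 1.72: no phase shift.
The two reflections differ by half a wavelength.
With one net inversion, destructive interference in reflection requires 2 n t = m λ.
Minimum nonzero at m = 1: t = λ / (2 n) = 409 / (2 × 2.08) = 98.3 nm.

983 Å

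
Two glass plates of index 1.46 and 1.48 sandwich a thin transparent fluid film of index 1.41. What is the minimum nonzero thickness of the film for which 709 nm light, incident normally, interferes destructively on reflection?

At the upper boundary (n = 1.46 to n = 1.41) the reflected ray undergoes no phase shift.
Bottom surface (1.41 → 1.48): reflection off a higher-index medium gives a half-wave phase shift.
Net: one phase inversion between the two reflected rays.
So the condition for destructive reflection is 2 n t = m λ.
Minimum nonzero at m = 1: t = λ / (2 n) = 709 / (2 × 1.41) = 251 nm.

251 nm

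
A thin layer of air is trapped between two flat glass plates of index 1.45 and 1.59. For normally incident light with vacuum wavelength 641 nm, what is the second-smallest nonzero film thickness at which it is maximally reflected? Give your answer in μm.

Top surface (1.45 → 1.0): reflection off a lower-index medium gives no phase shift.
At the lower boundary (n = 1.0 to n = 1.59) the reflected ray undergoes a half-wave phase shift.
Net: one phase inversion between the two reflected rays.
With one net inversion, constructive interference in reflection requires 2 n t = (m + ½) λ.
The second-smallest nonzero thickness corresponds to m = 1: t = (m + ½) λ / (2 n) = 1.50 × 641 / (2 × 1.0) = 481 nm.

0.481 μm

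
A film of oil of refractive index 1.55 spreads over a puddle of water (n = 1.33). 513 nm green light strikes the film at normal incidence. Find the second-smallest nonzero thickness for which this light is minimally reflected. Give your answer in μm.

At the upper boundary (n = 1.0 to n = 1.55) the reflected ray undergoes a half-wave phase shift.
Ray reflecting at the bottom interface goes from n = 1.55 toward n = 1.33: no phase shift.
The two reflections differ by half a wavelength.
For minimum reflection here: 2 n t = m λ.
The second-smallest nonzero thickness corresponds to m = 2: t = m λ / (2 n) = 2.00 × 513 / (2 × 1.55) = 331 nm.

0.331 μm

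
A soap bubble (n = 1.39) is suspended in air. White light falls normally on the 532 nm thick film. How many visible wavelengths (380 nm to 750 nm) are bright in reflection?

2

At the upper boundary (n = 1.0 to n = 1.39) the reflected ray undergoes a half-wave phase shift.
Bottom surface (1.39 → 1.0): reflection off a lower-index medium gives no phase shift.
Net: one phase inversion between the two reflected rays.
For maximum reflection here: 2 n t = (m + ½) λ.
λ = 2 n t / (m + ½) = 1479 / (m + ½) nm.
m=1: 986 nm (IR); m=2: 592 nm (visible); m=3: 423 nm (visible); m=4: 329 nm (UV).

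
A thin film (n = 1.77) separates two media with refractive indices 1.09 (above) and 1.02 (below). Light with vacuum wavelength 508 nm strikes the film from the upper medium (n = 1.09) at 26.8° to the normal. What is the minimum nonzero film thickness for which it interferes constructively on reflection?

Top surface (1.09 → 1.77): reflection off a higher-index medium gives a half-wave phase shift.
Ray reflecting at the bottom interface goes from n = 1.77 toward n = 1.02: no phase shift.
Net: one phase inversion between the two reflected rays.
So the condition for constructive reflection is 2 n t cos θ_r = (m + ½) λ.
Snell's law: 1.09 sin 26.8° = 1.77 sin θ_r → sin θ_r = 0.278, cos θ_r = 0.961.
Minimum at m = 0: t = λ / (4 n cos θ_r) = 508 / (4 × 1.77 × 0.961) = 74.7 nm.

74.7 nm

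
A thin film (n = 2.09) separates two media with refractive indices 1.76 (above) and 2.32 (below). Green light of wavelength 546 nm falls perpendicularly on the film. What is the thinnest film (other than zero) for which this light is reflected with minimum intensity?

65.3 nm

Ray reflecting at the top interface goes from n = 1.76 toward n = 2.09: a half-wave phase shift.
Bottom surface (2.09 → 2.32): reflection off a higher-index medium gives a half-wave phase shift.
Net: no relative phase inversion (both shifts match).
For minimum reflection here: 2 n t = (m + ½) λ.
Minimum at m = 0: t = λ / (4 n) = 546 / (4 × 2.09) = 65.3 nm.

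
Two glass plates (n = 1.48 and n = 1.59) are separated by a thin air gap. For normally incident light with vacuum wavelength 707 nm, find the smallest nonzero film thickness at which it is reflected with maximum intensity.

Ray reflecting at the top interface goes from n = 1.48 toward n = 1.0: no phase shift.
At the lower boundary (n = 1.0 to n = 1.59) the reflected ray undergoes a half-wave phase shift.
The two reflections differ by half a wavelength.
So the condition for constructive reflection is 2 n t = (m + ½) λ.
Minimum at m = 0: t = λ / (4 n) = 707 / (4 × 1.0) = 177 nm.

177 nm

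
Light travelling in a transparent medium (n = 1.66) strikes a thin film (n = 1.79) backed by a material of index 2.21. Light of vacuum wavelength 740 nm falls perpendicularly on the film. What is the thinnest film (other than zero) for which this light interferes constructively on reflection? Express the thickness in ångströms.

Ray reflecting at the top interface goes from n = 1.66 toward n = 1.79: a half-wave phase shift.
At the lower boundary (n = 1.79 to n = 2.21) the reflected ray undergoes a half-wave phase shift.
Net: no relative phase inversion (both shifts match).
With no net inversion, constructive interference in reflection requires 2 n t = m λ.
Minimum nonzero at m = 1: t = λ / (2 n) = 740 / (2 × 1.79) = 207 nm.

2067 Å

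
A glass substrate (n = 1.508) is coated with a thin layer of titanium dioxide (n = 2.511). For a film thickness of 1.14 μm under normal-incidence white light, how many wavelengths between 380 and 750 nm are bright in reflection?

At the upper boundary (n = 1.0 to n = 2.511) the reflected ray undergoes a half-wave phase shift.
Bottom surface (2.511 → 1.508): reflection off a lower-index medium gives no phase shift.
Exactly one π shift → a net half-wave offset.
With one net inversion, constructive interference in reflection requires 2 n t = (m + ½) λ.
λ = 2 n t / (m + ½) = 5725 / (m + ½) nm.
m=7: 763 nm (IR); m=8: 674 nm (visible); m=9: 603 nm (visible); m=10: 545 nm (visible); m=11: 498 nm (visible); m=12: 458 nm (visible); m=13: 424 nm (visible); m=14: 395 nm (visible); m=15: 369 nm (UV).

7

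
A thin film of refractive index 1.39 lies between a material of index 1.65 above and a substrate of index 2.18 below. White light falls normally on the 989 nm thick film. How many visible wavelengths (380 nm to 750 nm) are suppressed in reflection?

4

Ray reflecting at the top interface goes from n = 1.65 toward n = 1.39: no phase shift.
Ray reflecting at the bottom interface goes from n = 1.39 toward n = 2.18: a half-wave phase shift.
Exactly one π shift → a net half-wave offset.
For minimum reflection here: 2 n t = m λ.
λ = 2 n t / m = 2749 / m nm.
m=3: 916 nm (IR); m=4: 687 nm (visible); m=5: 550 nm (visible); m=6: 458 nm (visible); m=7: 393 nm (visible); m=8: 344 nm (UV).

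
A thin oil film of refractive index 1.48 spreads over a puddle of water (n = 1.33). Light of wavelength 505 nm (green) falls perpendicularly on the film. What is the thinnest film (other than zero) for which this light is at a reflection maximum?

85.3 nm

Ray reflecting at the top interface goes from n = 1.0 toward n = 1.48: a half-wave phase shift.
At the lower boundary (n = 1.48 to n = 1.33) the reflected ray undergoes no phase shift.
Exactly one π shift → a net half-wave offset.
With one net inversion, constructive interference in reflection requires 2 n t = (m + ½) λ.
Minimum at m = 0: t = λ / (4 n) = 505 / (4 × 1.48) = 85.3 nm.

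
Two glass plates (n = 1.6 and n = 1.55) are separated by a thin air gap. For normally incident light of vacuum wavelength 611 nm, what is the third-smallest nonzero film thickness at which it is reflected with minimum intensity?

917 nm

At the upper boundary (n = 1.6 to n = 1.0) the reflected ray undergoes no phase shift.
Bottom surface (1.0 → 1.55): reflection off a higher-index medium gives a half-wave phase shift.
Net: one phase inversion between the two reflected rays.
For minimum reflection here: 2 n t = m λ.
The third-smallest nonzero thickness corresponds to m = 3: t = m λ / (2 n) = 3.00 × 611 / (2 × 1.0) = 917 nm.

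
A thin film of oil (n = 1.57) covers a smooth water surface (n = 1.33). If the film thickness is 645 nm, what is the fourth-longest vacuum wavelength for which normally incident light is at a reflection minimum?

506 nm

Ray reflecting at the top interface goes from n = 1.0 toward n = 1.57: a half-wave phase shift.
At the lower boundary (n = 1.57 to n = 1.33) the reflected ray undergoes no phase shift.
The two reflections differ by half a wavelength.
So the condition for destructive reflection is 2 n t = m λ.
λ = 2 n t / m. The fourth-longest wavelength is m = 4: λ = 2 × 1.57 × 645 / 4.00 = 506 nm.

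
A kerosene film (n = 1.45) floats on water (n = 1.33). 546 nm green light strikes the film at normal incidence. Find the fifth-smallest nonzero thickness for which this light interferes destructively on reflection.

941 nm

Top surface (1.0 → 1.45): reflection off a higher-index medium gives a half-wave phase shift.
At the lower boundary (n = 1.45 to n = 1.33) the reflected ray undergoes no phase shift.
The two reflections differ by half a wavelength.
For dark reflection here: 2 n t = m λ.
The fifth-smallest nonzero thickness corresponds to m = 5: t = m λ / (2 n) = 5.00 × 546 / (2 × 1.45) = 941 nm.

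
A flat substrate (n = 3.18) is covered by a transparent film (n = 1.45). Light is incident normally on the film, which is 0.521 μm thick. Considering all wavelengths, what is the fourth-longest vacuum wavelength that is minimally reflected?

At the upper boundary (n = 1.0 to n = 1.45) the reflected ray undergoes a half-wave phase shift.
Bottom surface (1.45 → 3.18): reflection off a higher-index medium gives a half-wave phase shift.
Zero or two π shifts → no net half-wave offset.
So the condition for destructive reflection is 2 n t = (m + ½) λ.
λ = 2 n t / (m + ½). The fourth-longest wavelength is m = 3: λ = 2 × 1.45 × 521 / 3.50 = 432 nm.

432 nm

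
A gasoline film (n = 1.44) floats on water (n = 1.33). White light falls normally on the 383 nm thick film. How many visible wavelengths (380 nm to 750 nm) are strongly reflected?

2

Ray reflecting at the top interface goes from n = 1.0 toward n = 1.44: a half-wave phase shift.
Bottom surface (1.44 → 1.33): reflection off a lower-index medium gives no phase shift.
Exactly one π shift → a net half-wave offset.
With one net inversion, constructive interference in reflection requires 2 n t = (m + ½) λ.
λ = 2 n t / (m + ½) = 1103 / (m + ½) nm.
m=0: 2206 nm (IR); m=1: 735 nm (visible); m=2: 441 nm (visible); m=3: 315 nm (UV).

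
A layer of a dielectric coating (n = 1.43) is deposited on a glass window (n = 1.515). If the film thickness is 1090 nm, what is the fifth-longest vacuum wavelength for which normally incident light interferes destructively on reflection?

Ray reflecting at the top interface goes from n = 1.0 toward n = 1.43: a half-wave phase shift.
At the lower boundary (n = 1.43 to n = 1.515) the reflected ray undergoes a half-wave phase shift.
Zero or two π shifts → no net half-wave offset.
With no net inversion, destructive interference in reflection requires 2 n t = (m + ½) λ.
λ = 2 n t / (m + ½). The fifth-longest wavelength is m = 4: λ = 2 × 1.43 × 1090 / 4.50 = 693 nm.

693 nm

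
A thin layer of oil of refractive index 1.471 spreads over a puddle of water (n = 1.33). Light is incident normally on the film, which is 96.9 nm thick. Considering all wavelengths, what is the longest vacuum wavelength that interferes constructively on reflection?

Top surface (1.0 → 1.471): reflection off a higher-index medium gives a half-wave phase shift.
Ray reflecting at the bottom interface goes from n = 1.471 toward n = 1.33: no phase shift.
Exactly one π shift → a net half-wave offset.
For bright reflection here: 2 n t = (m + ½) λ.
λ = 2 n t / (m + ½). The longest wavelength is m = 0: λ = 2 × 1.471 × 96.9 / 0.500 = 570 nm.

570 nm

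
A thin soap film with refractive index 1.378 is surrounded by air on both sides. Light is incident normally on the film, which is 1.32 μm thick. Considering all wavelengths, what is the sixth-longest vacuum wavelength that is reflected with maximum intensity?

661 nm

Top surface (1.0 → 1.378): reflection off a higher-index medium gives a half-wave phase shift.
At the lower boundary (n = 1.378 to n = 1.0) the reflected ray undergoes no phase shift.
Net: one phase inversion between the two reflected rays.
So the condition for constructive reflection is 2 n t = (m + ½) λ.
λ = 2 n t / (m + ½). The sixth-longest wavelength is m = 5: λ = 2 × 1.378 × 1320 / 5.50 = 661 nm.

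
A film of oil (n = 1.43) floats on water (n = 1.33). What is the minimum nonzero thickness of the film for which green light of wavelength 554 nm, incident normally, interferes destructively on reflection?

194 nm

Ray reflecting at the top interface goes from n = 1.0 toward n = 1.43: a half-wave phase shift.
At the lower boundary (n = 1.43 to n = 1.33) the reflected ray undergoes no phase shift.
The two reflections differ by half a wavelength.
So the condition for destructive reflection is 2 n t = m λ.
Minimum nonzero at m = 1: t = λ / (2 n) = 554 / (2 × 1.43) = 194 nm.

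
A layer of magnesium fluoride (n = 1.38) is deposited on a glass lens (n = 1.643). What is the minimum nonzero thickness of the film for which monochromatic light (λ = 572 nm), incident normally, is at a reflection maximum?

207 nm

Top surface (1.0 → 1.38): reflection off a higher-index medium gives a half-wave phase shift.
At the lower boundary (n = 1.38 to n = 1.643) the reflected ray undergoes a half-wave phase shift.
Zero or two π shifts → no net half-wave offset.
So the condition for constructive reflection is 2 n t = m λ.
Minimum nonzero at m = 1: t = λ / (2 n) = 572 / (2 × 1.38) = 207 nm.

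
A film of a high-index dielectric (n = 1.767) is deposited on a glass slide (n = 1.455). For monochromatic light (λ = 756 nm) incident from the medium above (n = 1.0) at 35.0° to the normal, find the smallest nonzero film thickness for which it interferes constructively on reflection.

113 nm

Ray reflecting at the top interface goes from n = 1.0 toward n = 1.767: a half-wave phase shift.
At the lower boundary (n = 1.767 to n = 1.455) the reflected ray undergoes no phase shift.
The two reflections differ by half a wavelength.
So the condition for constructive reflection is 2 n t cos θ_r = (m + ½) λ.
Snell's law: 1.0 sin 35.0° = 1.767 sin θ_r → sin θ_r = 0.325, cos θ_r = 0.946.
Minimum at m = 0: t = λ / (4 n cos θ_r) = 756 / (4 × 1.767 × 0.946) = 113 nm.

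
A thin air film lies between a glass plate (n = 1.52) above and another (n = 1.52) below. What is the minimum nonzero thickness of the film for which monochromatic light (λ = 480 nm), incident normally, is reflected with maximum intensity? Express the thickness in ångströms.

1200 Å

At the upper boundary (n = 1.52 to n = 1.0) the reflected ray undergoes no phase shift.
Bottom surface (1.0 → 1.52): reflection off a higher-index medium gives a half-wave phase shift.
Exactly one π shift → a net half-wave offset.
For bright reflection here: 2 n t = (m + ½) λ.
Minimum at m = 0: t = λ / (4 n) = 480 / (4 × 1.0) = 120 nm.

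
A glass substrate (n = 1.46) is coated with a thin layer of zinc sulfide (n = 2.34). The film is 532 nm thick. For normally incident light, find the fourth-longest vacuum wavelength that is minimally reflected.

622 nm

Top surface (1.0 → 2.34): reflection off a higher-index medium gives a half-wave phase shift.
At the lower boundary (n = 2.34 to n = 1.46) the reflected ray undergoes no phase shift.
The two reflections differ by half a wavelength.
With one net inversion, destructive interference in reflection requires 2 n t = m λ.
λ = 2 n t / m. The fourth-longest wavelength is m = 4: λ = 2 × 2.34 × 532 / 4.00 = 622 nm.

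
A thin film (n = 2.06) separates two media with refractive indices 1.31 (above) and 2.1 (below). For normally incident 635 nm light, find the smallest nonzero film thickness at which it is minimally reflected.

77.1 nm

Top surface (1.31 → 2.06): reflection off a higher-index medium gives a half-wave phase shift.
Ray reflecting at the bottom interface goes from n = 2.06 toward n = 2.1: a half-wave phase shift.
The two reflections carry the same phase change, so no net offset.
For minimum reflection here: 2 n t = (m + ½) λ.
Minimum at m = 0: t = λ / (4 n) = 635 / (4 × 2.06) = 77.1 nm.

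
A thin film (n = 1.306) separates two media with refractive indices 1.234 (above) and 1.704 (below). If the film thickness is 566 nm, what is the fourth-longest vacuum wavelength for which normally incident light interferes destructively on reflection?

Ray reflecting at the top interface goes from n = 1.234 toward n = 1.306: a half-wave phase shift.
Ray reflecting at the bottom interface goes from n = 1.306 toward n = 1.704: a half-wave phase shift.
Net: no relative phase inversion (both shifts match).
For dark reflection here: 2 n t = (m + ½) λ.
λ = 2 n t / (m + ½). The fourth-longest wavelength is m = 3: λ = 2 × 1.306 × 566 / 3.50 = 422 nm.

422 nm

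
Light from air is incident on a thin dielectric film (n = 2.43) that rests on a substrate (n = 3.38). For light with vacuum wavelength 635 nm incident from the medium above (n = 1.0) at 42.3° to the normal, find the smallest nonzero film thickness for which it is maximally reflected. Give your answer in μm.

0.136 μm

Top surface (1.0 → 2.43): reflection off a higher-index medium gives a half-wave phase shift.
Ray reflecting at the bottom interface goes from n = 2.43 toward n = 3.38: a half-wave phase shift.
Zero or two π shifts → no net half-wave offset.
So the condition for constructive reflection is 2 n t cos θ_r = m λ.
Snell's law: 1.0 sin 42.3° = 2.43 sin θ_r → sin θ_r = 0.277, cos θ_r = 0.961.
Minimum nonzero at m = 1: t = λ / (2 n cos θ_r) = 635 / (2 × 2.43 × 0.961) = 136 nm.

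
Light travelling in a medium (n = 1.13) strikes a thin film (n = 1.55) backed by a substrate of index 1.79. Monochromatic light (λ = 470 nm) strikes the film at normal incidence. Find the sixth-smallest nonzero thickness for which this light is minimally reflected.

834 nm

Ray reflecting at the top interface goes from n = 1.13 toward n = 1.55: a half-wave phase shift.
Ray reflecting at the bottom interface goes from n = 1.55 toward n = 1.79: a half-wave phase shift.
Zero or two π shifts → no net half-wave offset.
So the condition for destructive reflection is 2 n t = (m + ½) λ.
The sixth-smallest nonzero thickness corresponds to m = 5: t = (m + ½) λ / (2 n) = 5.50 × 470 / (2 × 1.55) = 834 nm.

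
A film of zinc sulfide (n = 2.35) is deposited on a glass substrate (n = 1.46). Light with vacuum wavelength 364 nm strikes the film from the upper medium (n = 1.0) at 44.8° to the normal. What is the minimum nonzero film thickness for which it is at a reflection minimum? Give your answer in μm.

0.0812 μm

Top surface (1.0 → 2.35): reflection off a higher-index medium gives a half-wave phase shift.
Ray reflecting at the bottom interface goes from n = 2.35 toward n = 1.46: no phase shift.
The two reflections differ by half a wavelength.
With one net inversion, destructive interference in reflection requires 2 n t cos θ_r = m λ.
Snell's law: 1.0 sin 44.8° = 2.35 sin θ_r → sin θ_r = 0.300, cos θ_r = 0.954.
Minimum nonzero at m = 1: t = λ / (2 n cos θ_r) = 364 / (2 × 2.35 × 0.954) = 81.2 nm.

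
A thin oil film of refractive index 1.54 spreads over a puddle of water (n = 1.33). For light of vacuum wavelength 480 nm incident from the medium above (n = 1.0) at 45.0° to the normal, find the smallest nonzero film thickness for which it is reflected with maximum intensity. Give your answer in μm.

Top surface (1.0 → 1.54): reflection off a higher-index medium gives a half-wave phase shift.
Ray reflecting at the bottom interface goes from n = 1.54 toward n = 1.33: no phase shift.
The two reflections differ by half a wavelength.
For strong reflection here: 2 n t cos θ_r = (m + ½) λ.
Snell's law: 1.0 sin 45.0° = 1.54 sin θ_r → sin θ_r = 0.459, cos θ_r = 0.888.
Minimum at m = 0: t = λ / (4 n cos θ_r) = 480 / (4 × 1.54 × 0.888) = 87.7 nm.

0.0877 μm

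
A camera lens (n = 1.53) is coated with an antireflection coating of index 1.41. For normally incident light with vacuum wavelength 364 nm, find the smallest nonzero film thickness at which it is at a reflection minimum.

Top surface (1.0 → 1.41): reflection off a higher-index medium gives a half-wave phase shift.
Bottom surface (1.41 → 1.53): reflection off a higher-index medium gives a half-wave phase shift.
Net: no relative phase inversion (both shifts match).
So the condition for destructive reflection is 2 n t = (m + ½) λ.
Minimum at m = 0: t = λ / (4 n) = 364 / (4 × 1.41) = 64.5 nm.

64.5 nm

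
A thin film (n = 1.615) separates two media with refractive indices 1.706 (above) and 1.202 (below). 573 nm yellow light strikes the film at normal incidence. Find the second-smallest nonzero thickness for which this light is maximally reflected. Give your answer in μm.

Ray reflecting at the top interface goes from n = 1.706 toward n = 1.615: no phase shift.
Ray reflecting at the bottom interface goes from n = 1.615 toward n = 1.202: no phase shift.
The two reflections carry the same phase change, so no net offset.
So the condition for constructive reflection is 2 n t = m λ.
The second-smallest nonzero thickness corresponds to m = 2: t = m λ / (2 n) = 2.00 × 573 / (2 × 1.615) = 355 nm.

0.355 μm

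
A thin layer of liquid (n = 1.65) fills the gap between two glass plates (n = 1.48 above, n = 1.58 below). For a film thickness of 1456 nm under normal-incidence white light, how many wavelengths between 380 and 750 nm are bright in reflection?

7

Top surface (1.48 → 1.65): reflection off a higher-index medium gives a half-wave phase shift.
At the lower boundary (n = 1.65 to n = 1.58) the reflected ray undergoes no phase shift.
Net: one phase inversion between the two reflected rays.
With one net inversion, constructive interference in reflection requires 2 n t = (m + ½) λ.
λ = 2 n t / (m + ½) = 4805 / (m + ½) nm.
m=5: 874 nm (IR); m=6: 739 nm (visible); m=7: 641 nm (visible); m=8: 565 nm (visible); m=9: 506 nm (visible); m=10: 458 nm (visible); m=11: 418 nm (visible); m=12: 384 nm (visible); m=13: 356 nm (UV).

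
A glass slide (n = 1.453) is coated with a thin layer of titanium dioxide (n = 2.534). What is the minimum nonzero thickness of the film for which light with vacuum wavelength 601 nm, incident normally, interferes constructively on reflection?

At the upper boundary (n = 1.0 to n = 2.534) the reflected ray undergoes a half-wave phase shift.
Bottom surface (2.534 → 1.453): reflection off a lower-index medium gives no phase shift.
The two reflections differ by half a wavelength.
For maximum reflection here: 2 n t = (m + ½) λ.
Minimum at m = 0: t = λ / (4 n) = 601 / (4 × 2.534) = 59.3 nm.

59.3 nm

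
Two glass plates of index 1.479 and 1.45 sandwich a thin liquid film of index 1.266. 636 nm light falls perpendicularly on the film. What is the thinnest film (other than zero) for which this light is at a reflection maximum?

126 nm

At the upper boundary (n = 1.479 to n = 1.266) the reflected ray undergoes no phase shift.
At the lower boundary (n = 1.266 to n = 1.45) the reflected ray undergoes a half-wave phase shift.
Net: one phase inversion between the two reflected rays.
For maximum reflection here: 2 n t = (m + ½) λ.
Minimum at m = 0: t = λ / (4 n) = 636 / (4 × 1.266) = 126 nm.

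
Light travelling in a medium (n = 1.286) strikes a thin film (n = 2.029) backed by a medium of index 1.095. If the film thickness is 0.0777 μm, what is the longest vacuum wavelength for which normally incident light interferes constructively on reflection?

631 nm

Top surface (1.286 → 2.029): reflection off a higher-index medium gives a half-wave phase shift.
At the lower boundary (n = 2.029 to n = 1.095) the reflected ray undergoes no phase shift.
Net: one phase inversion between the two reflected rays.
So the condition for constructive reflection is 2 n t = (m + ½) λ.
λ = 2 n t / (m + ½). The longest wavelength is m = 0: λ = 2 × 2.029 × 77.7 / 0.500 = 631 nm.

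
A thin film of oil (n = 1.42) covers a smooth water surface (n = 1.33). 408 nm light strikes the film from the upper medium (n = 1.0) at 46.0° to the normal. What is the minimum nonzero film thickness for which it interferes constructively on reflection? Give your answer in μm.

0.0833 μm

At the upper boundary (n = 1.0 to n = 1.42) the reflected ray undergoes a half-wave phase shift.
Ray reflecting at the bottom interface goes from n = 1.42 toward n = 1.33: no phase shift.
Net: one phase inversion between the two reflected rays.
For bright reflection here: 2 n t cos θ_r = (m + ½) λ.
Snell's law: 1.0 sin 46.0° = 1.42 sin θ_r → sin θ_r = 0.507, cos θ_r = 0.862.
Minimum at m = 0: t = λ / (4 n cos θ_r) = 408 / (4 × 1.42 × 0.862) = 83.3 nm.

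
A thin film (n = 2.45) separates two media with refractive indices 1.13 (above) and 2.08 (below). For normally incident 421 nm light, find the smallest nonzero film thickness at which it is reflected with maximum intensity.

43.0 nm

Top surface (1.13 → 2.45): reflection off a higher-index medium gives a half-wave phase shift.
Ray reflecting at the bottom interface goes from n = 2.45 toward n = 2.08: no phase shift.
Net: one phase inversion between the two reflected rays.
With one net inversion, constructive interference in reflection requires 2 n t = (m + ½) λ.
Minimum at m = 0: t = λ / (4 n) = 421 / (4 × 2.45) = 43.0 nm.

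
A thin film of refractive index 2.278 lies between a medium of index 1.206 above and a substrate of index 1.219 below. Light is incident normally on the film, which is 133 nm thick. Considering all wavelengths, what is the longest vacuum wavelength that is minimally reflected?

At the upper boundary (n = 1.206 to n = 2.278) the reflected ray undergoes a half-wave phase shift.
At the lower boundary (n = 2.278 to n = 1.219) the reflected ray undergoes no phase shift.
Net: one phase inversion between the two reflected rays.
With one net inversion, destructive interference in reflection requires 2 n t = m λ.
λ = 2 n t / m. The longest wavelength is m = 1: λ = 2 × 2.278 × 133 / 1.00 = 606 nm.

606 nm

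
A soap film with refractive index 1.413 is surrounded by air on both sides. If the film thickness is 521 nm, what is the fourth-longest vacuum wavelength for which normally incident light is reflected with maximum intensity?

421 nm

Top surface (1.0 → 1.413): reflection off a higher-index medium gives a half-wave phase shift.
Bottom surface (1.413 → 1.0): reflection off a lower-index medium gives no phase shift.
Exactly one π shift → a net half-wave offset.
For maximum reflection here: 2 n t = (m + ½) λ.
λ = 2 n t / (m + ½). The fourth-longest wavelength is m = 3: λ = 2 × 1.413 × 521 / 3.50 = 421 nm.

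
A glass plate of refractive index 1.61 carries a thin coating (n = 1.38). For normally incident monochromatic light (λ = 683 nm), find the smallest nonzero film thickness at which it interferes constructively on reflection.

247 nm

At the upper boundary (n = 1.0 to n = 1.38) the reflected ray undergoes a half-wave phase shift.
At the lower boundary (n = 1.38 to n = 1.61) the reflected ray undergoes a half-wave phase shift.
Zero or two π shifts → no net half-wave offset.
For maximum reflection here: 2 n t = m λ.
Minimum nonzero at m = 1: t = λ / (2 n) = 683 / (2 × 1.38) = 247 nm.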